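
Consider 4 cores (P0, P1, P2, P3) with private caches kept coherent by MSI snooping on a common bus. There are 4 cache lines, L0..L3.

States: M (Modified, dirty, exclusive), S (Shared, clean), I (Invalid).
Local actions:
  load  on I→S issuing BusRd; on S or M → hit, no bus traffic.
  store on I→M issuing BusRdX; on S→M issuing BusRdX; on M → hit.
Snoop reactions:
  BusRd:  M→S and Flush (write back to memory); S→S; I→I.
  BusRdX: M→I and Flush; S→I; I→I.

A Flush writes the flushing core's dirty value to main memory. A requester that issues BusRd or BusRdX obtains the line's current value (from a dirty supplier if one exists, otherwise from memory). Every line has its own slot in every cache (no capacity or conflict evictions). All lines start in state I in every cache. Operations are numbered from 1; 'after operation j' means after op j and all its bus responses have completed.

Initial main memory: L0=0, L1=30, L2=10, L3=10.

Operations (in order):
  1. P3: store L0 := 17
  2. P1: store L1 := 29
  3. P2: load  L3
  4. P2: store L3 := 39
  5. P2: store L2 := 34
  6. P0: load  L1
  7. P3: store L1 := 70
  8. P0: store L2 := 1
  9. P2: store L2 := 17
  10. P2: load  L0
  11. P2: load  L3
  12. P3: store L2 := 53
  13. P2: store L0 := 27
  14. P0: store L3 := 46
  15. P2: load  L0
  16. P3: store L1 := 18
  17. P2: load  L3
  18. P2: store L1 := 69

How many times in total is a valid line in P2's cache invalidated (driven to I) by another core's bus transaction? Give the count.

[1] P3: store L0 := 17 | P0:I, P1:I, P2:I, P3:M(17) | bus: BusRdX
[2] P1: store L1 := 29 | P0:I, P1:M(29), P2:I, P3:I | bus: BusRdX
[3] P2: load  L3 | P0:I, P1:I, P2:S(10), P3:I | bus: BusRd
[4] P2: store L3 := 39 | P0:I, P1:I, P2:M(39), P3:I | bus: BusRdX
[5] P2: store L2 := 34 | P0:I, P1:I, P2:M(34), P3:I | bus: BusRdX
[6] P0: load  L1 | P0:S(29), P1:S(29), P2:I, P3:I | bus: BusRd,Flush
[7] P3: store L1 := 70 | P0:I, P1:I, P2:I, P3:M(70) | bus: BusRdX
[8] P0: store L2 := 1 | P0:M(1), P1:I, P2:I, P3:I | bus: BusRdX,Flush
[9] P2: store L2 := 17 | P0:I, P1:I, P2:M(17), P3:I | bus: BusRdX,Flush
[10] P2: load  L0 | P0:I, P1:I, P2:S(17), P3:S(17) | bus: BusRd,Flush
[11] P2: load  L3 | P0:I, P1:I, P2:M(39), P3:I | bus: none
[12] P3: store L2 := 53 | P0:I, P1:I, P2:I, P3:M(53) | bus: BusRdX,Flush
[13] P2: store L0 := 27 | P0:I, P1:I, P2:M(27), P3:I | bus: BusRdX
[14] P0: store L3 := 46 | P0:M(46), P1:I, P2:I, P3:I | bus: BusRdX,Flush
[15] P2: load  L0 | P0:I, P1:I, P2:M(27), P3:I | bus: none
[16] P3: store L1 := 18 | P0:I, P1:I, P2:I, P3:M(18) | bus: none
[17] P2: load  L3 | P0:S(46), P1:I, P2:S(46), P3:I | bus: BusRd,Flush
[18] P2: store L1 := 69 | P0:I, P1:I, P2:M(69), P3:I | bus: BusRdX,Flush

invalidations = 3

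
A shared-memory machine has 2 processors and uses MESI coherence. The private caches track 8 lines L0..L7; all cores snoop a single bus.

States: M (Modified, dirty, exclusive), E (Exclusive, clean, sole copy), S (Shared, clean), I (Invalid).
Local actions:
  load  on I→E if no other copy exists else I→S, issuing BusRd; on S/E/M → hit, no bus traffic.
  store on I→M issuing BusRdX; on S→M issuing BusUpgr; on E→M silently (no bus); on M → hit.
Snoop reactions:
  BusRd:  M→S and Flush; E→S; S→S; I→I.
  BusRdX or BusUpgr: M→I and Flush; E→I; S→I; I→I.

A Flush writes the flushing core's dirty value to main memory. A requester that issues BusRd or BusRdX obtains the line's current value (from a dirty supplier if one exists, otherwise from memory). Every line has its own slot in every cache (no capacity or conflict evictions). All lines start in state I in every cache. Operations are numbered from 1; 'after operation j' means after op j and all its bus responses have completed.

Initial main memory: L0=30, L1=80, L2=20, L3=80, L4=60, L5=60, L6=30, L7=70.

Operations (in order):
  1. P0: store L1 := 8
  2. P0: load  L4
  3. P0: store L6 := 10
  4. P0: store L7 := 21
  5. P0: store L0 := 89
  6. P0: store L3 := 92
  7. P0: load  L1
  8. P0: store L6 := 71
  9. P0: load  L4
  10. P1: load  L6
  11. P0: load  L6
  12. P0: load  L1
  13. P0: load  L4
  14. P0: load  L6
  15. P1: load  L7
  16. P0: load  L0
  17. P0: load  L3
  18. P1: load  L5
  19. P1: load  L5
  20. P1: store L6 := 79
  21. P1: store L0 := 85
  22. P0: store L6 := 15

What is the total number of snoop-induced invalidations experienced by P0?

[1] P0: store L1 := 8 | P0:M(8), P1:I | bus: BusRdX
[2] P0: load  L4 | P0:E(60), P1:I | bus: BusRd
[3] P0: store L6 := 10 | P0:M(10), P1:I | bus: BusRdX
[4] P0: store L7 := 21 | P0:M(21), P1:I | bus: BusRdX
[5] P0: store L0 := 89 | P0:M(89), P1:I | bus: BusRdX
[6] P0: store L3 := 92 | P0:M(92), P1:I | bus: BusRdX
[7] P0: load  L1 | P0:M(8), P1:I | bus: none
[8] P0: store L6 := 71 | P0:M(71), P1:I | bus: none
[9] P0: load  L4 | P0:E(60), P1:I | bus: none
[10] P1: load  L6 | P0:S(71), P1:S(71) | bus: BusRd,Flush
[11] P0: load  L6 | P0:S(71), P1:S(71) | bus: none
[12] P0: load  L1 | P0:M(8), P1:I | bus: none
[13] P0: load  L4 | P0:E(60), P1:I | bus: none
[14] P0: load  L6 | P0:S(71), P1:S(71) | bus: none
[15] P1: load  L7 | P0:S(21), P1:S(21) | bus: BusRd,Flush
[16] P0: load  L0 | P0:M(89), P1:I | bus: none
[17] P0: load  L3 | P0:M(92), P1:I | bus: none
[18] P1: load  L5 | P0:I, P1:E(60) | bus: BusRd
[19] P1: load  L5 | P0:I, P1:E(60) | bus: none
[20] P1: store L6 := 79 | P0:I, P1:M(79) | bus: BusUpgr
[21] P1: store L0 := 85 | P0:I, P1:M(85) | bus: BusRdX,Flush
[22] P0: store L6 := 15 | P0:M(15), P1:I | bus: BusRdX,Flush

invalidations = 2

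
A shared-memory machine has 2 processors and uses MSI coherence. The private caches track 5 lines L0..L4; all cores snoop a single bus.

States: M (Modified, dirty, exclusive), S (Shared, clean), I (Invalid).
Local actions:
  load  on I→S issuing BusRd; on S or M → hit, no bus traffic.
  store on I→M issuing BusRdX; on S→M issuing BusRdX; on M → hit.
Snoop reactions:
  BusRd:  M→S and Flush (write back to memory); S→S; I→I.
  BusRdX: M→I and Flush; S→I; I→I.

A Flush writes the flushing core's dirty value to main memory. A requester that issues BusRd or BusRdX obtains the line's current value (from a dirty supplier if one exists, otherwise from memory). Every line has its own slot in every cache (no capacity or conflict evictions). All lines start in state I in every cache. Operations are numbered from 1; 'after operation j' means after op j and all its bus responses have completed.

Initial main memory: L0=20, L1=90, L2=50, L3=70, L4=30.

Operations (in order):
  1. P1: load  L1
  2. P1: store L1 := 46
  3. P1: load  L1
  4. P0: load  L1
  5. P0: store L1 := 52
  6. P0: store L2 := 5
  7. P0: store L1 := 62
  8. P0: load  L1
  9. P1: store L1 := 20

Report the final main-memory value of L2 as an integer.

memory[L2] = 50

step 1: P1: load  L1  ⟶  IS  (L1)  txn=BusRd  M[L1]=90
step 2: P1: store L1 := 46  ⟶  IM  (L1)  txn=BusRdX  M[L1]=90
step 3: P1: load  L1  ⟶  IM  (L1)  txn=∅  M[L1]=90
step 4: P0: load  L1  ⟶  SS  (L1)  txn=BusRd+Flush  M[L1]=46
step 5: P0: store L1 := 52  ⟶  MI  (L1)  txn=BusRdX  M[L1]=46
step 6: P0: store L2 := 5  ⟶  MI  (L2)  txn=BusRdX  M[L2]=50
step 7: P0: store L1 := 62  ⟶  MI  (L1)  txn=∅  M[L1]=46
step 8: P0: load  L1  ⟶  MI  (L1)  txn=∅  M[L1]=46
step 9: P1: store L1 := 20  ⟶  IM  (L1)  txn=BusRdX+Flush  M[L1]=62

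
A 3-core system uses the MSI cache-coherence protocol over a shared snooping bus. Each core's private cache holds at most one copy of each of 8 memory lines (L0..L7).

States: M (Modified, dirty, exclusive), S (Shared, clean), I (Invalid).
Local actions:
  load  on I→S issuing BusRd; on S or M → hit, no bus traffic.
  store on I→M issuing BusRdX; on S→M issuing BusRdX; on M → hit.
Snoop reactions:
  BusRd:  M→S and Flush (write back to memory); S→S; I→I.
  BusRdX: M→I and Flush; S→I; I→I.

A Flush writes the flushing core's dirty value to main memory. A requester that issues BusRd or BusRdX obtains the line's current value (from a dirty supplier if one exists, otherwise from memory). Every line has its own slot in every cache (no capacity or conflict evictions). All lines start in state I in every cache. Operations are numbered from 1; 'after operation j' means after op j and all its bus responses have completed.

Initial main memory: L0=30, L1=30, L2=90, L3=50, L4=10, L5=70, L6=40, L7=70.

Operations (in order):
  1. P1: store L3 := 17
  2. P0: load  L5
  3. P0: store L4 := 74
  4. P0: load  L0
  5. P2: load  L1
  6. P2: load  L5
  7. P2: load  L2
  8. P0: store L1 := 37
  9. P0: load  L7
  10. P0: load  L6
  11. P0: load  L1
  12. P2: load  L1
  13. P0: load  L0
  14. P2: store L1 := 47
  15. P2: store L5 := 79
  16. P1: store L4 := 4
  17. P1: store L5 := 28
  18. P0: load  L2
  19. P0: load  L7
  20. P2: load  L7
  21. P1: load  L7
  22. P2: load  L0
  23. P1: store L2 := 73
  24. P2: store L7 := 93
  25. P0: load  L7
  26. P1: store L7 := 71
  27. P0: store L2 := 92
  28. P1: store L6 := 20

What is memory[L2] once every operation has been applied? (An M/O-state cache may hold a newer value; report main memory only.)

memory[L2] = 73

  op1 P1: store L3 := 17 → I/M/I on L3; bus BusRdX; mem=50
  op2 P0: load  L5 → S/I/I on L5; bus BusRd; mem=70
  op3 P0: store L4 := 74 → M/I/I on L4; bus BusRdX; mem=10
  op4 P0: load  L0 → S/I/I on L0; bus BusRd; mem=30
  op5 P2: load  L1 → I/I/S on L1; bus BusRd; mem=30
  op6 P2: load  L5 → S/I/S on L5; bus BusRd; mem=70
  op7 P2: load  L2 → I/I/S on L2; bus BusRd; mem=90
  op8 P0: store L1 := 37 → M/I/I on L1; bus BusRdX; mem=30
  op9 P0: load  L7 → S/I/I on L7; bus BusRd; mem=70
  op10 P0: load  L6 → S/I/I on L6; bus BusRd; mem=40
  op11 P0: load  L1 → M/I/I on L1; bus (none); mem=30
  op12 P2: load  L1 → S/I/S on L1; bus BusRd Flush; mem=37
  op13 P0: load  L0 → S/I/I on L0; bus (none); mem=30
  op14 P2: store L1 := 47 → I/I/M on L1; bus BusRdX; mem=37
  op15 P2: store L5 := 79 → I/I/M on L5; bus BusRdX; mem=70
  op16 P1: store L4 := 4 → I/M/I on L4; bus BusRdX Flush; mem=74
  op17 P1: store L5 := 28 → I/M/I on L5; bus BusRdX Flush; mem=79
  op18 P0: load  L2 → S/I/S on L2; bus BusRd; mem=90
  op19 P0: load  L7 → S/I/I on L7; bus (none); mem=70
  op20 P2: load  L7 → S/I/S on L7; bus BusRd; mem=70
  op21 P1: load  L7 → S/S/S on L7; bus BusRd; mem=70
  op22 P2: load  L0 → S/I/S on L0; bus BusRd; mem=30
  op23 P1: store L2 := 73 → I/M/I on L2; bus BusRdX; mem=90
  op24 P2: store L7 := 93 → I/I/M on L7; bus BusRdX; mem=70
  op25 P0: load  L7 → S/I/S on L7; bus BusRd Flush; mem=93
  op26 P1: store L7 := 71 → I/M/I on L7; bus BusRdX; mem=93
  op27 P0: store L2 := 92 → M/I/I on L2; bus BusRdX Flush; mem=73
  op28 P1: store L6 := 20 → I/M/I on L6; bus BusRdX; mem=40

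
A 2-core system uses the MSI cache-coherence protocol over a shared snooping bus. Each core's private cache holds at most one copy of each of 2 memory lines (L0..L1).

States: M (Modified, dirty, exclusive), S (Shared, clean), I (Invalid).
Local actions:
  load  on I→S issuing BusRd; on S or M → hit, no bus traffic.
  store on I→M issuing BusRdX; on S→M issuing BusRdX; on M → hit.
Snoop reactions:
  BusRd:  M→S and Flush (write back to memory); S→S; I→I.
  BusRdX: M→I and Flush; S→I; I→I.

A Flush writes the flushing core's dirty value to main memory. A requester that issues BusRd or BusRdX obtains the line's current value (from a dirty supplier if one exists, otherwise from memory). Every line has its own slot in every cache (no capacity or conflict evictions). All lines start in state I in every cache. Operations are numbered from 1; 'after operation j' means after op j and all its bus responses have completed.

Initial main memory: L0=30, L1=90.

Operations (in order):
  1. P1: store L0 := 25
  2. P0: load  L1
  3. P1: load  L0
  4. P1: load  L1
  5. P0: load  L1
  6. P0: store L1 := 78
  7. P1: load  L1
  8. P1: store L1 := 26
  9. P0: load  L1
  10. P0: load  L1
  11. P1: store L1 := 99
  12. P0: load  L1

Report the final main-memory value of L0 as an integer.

memory[L0] = 30

[1] P1: store L0 := 25 | P0:I, P1:M(25) | bus: BusRdX
[2] P0: load  L1 | P0:S(90), P1:I | bus: BusRd
[3] P1: load  L0 | P0:I, P1:M(25) | bus: none
[4] P1: load  L1 | P0:S(90), P1:S(90) | bus: BusRd
[5] P0: load  L1 | P0:S(90), P1:S(90) | bus: none
[6] P0: store L1 := 78 | P0:M(78), P1:I | bus: BusRdX
[7] P1: load  L1 | P0:S(78), P1:S(78) | bus: BusRd,Flush
[8] P1: store L1 := 26 | P0:I, P1:M(26) | bus: BusRdX
[9] P0: load  L1 | P0:S(26), P1:S(26) | bus: BusRd,Flush
[10] P0: load  L1 | P0:S(26), P1:S(26) | bus: none
[11] P1: store L1 := 99 | P0:I, P1:M(99) | bus: BusRdX
[12] P0: load  L1 | P0:S(99), P1:S(99) | bus: BusRd,Flush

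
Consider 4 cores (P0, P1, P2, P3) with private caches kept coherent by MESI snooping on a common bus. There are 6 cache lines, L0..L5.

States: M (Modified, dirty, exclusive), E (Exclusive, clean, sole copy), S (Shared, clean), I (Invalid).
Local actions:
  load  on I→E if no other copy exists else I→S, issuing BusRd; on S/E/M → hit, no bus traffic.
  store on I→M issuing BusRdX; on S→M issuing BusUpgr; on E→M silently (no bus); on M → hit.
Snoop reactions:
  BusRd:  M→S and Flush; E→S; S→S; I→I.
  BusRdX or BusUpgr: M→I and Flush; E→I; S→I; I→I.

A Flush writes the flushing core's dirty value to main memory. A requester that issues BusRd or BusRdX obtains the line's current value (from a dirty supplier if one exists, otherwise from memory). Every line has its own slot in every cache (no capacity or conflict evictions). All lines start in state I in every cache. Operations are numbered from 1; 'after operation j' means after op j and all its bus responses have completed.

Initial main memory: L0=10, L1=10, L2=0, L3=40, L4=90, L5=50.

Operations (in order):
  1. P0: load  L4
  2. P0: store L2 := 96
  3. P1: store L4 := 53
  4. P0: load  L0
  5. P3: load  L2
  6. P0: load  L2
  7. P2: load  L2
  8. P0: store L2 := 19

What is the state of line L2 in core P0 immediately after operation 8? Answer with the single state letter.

step 1: P0: load  L4  ⟶  EIII  (L4)  txn=BusRd  M[L4]=90
step 2: P0: store L2 := 96  ⟶  MIII  (L2)  txn=BusRdX  M[L2]=0
step 3: P1: store L4 := 53  ⟶  IMII  (L4)  txn=BusRdX  M[L4]=90
step 4: P0: load  L0  ⟶  EIII  (L0)  txn=BusRd  M[L0]=10
step 5: P3: load  L2  ⟶  SIIS  (L2)  txn=BusRd+Flush  M[L2]=96
step 6: P0: load  L2  ⟶  SIIS  (L2)  txn=∅  M[L2]=96
step 7: P2: load  L2  ⟶  SISS  (L2)  txn=BusRd  M[L2]=96
step 8: P0: store L2 := 19  ⟶  MIII  (L2)  txn=BusUpgr  M[L2]=96

state = M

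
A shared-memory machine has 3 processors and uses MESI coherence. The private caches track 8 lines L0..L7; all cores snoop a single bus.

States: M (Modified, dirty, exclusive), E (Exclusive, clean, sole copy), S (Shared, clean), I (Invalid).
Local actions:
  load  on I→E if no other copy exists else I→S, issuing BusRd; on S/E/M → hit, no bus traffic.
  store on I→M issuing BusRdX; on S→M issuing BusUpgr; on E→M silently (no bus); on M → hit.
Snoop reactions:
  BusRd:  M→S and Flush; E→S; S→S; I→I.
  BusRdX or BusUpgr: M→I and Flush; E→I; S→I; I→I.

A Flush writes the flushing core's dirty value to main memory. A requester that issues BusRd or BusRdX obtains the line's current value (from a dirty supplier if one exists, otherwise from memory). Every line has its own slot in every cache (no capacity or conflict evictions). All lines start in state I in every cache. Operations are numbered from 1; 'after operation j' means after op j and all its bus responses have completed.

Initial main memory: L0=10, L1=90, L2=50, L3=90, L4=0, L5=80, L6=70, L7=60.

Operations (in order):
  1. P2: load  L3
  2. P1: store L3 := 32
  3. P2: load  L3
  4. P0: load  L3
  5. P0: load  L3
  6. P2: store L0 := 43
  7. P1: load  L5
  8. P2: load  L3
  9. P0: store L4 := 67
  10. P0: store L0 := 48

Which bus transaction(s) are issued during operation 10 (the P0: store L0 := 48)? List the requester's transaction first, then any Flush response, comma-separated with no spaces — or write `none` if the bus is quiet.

bus = BusRdX,Flush

  op1 P2: load  L3 → I/I/E on L3; bus BusRd; mem=90
  op2 P1: store L3 := 32 → I/M/I on L3; bus BusRdX; mem=90
  op3 P2: load  L3 → I/S/S on L3; bus BusRd Flush; mem=32
  op4 P0: load  L3 → S/S/S on L3; bus BusRd; mem=32
  op5 P0: load  L3 → S/S/S on L3; bus (none); mem=32
  op6 P2: store L0 := 43 → I/I/M on L0; bus BusRdX; mem=10
  op7 P1: load  L5 → I/E/I on L5; bus BusRd; mem=80
  op8 P2: load  L3 → S/S/S on L3; bus (none); mem=32
  op9 P0: store L4 := 67 → M/I/I on L4; bus BusRdX; mem=0
  op10 P0: store L0 := 48 → M/I/I on L0; bus BusRdX Flush; mem=43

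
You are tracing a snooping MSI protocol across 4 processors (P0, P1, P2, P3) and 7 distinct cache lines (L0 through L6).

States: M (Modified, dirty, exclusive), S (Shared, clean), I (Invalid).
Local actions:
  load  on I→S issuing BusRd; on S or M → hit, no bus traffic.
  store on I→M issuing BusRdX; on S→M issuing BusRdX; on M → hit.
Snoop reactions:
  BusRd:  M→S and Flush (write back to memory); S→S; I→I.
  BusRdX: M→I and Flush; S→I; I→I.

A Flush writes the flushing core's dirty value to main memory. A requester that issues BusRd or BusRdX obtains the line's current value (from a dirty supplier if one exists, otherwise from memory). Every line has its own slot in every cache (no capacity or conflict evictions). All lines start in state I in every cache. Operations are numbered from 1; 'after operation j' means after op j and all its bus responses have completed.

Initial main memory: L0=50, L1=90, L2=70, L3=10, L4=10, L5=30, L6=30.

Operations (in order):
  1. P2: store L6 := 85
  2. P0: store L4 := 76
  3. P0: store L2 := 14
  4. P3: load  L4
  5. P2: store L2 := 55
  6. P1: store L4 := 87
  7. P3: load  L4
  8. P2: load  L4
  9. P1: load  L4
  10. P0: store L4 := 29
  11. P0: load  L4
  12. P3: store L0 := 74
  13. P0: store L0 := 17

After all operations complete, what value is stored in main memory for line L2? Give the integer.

1. P2: store L6 := 85  bus=[BusRdX]  L6: P0=I P1=I P2=M P3=I  mem[L6]=30
2. P0: store L4 := 76  bus=[BusRdX]  L4: P0=M P1=I P2=I P3=I  mem[L4]=10
3. P0: store L2 := 14  bus=[BusRdX]  L2: P0=M P1=I P2=I P3=I  mem[L2]=70
4. P3: load  L4  bus=[BusRd,Flush]  L4: P0=S P1=I P2=I P3=S  mem[L4]=76
5. P2: store L2 := 55  bus=[BusRdX,Flush]  L2: P0=I P1=I P2=M P3=I  mem[L2]=14
6. P1: store L4 := 87  bus=[BusRdX]  L4: P0=I P1=M P2=I P3=I  mem[L4]=76
7. P3: load  L4  bus=[BusRd,Flush]  L4: P0=I P1=S P2=I P3=S  mem[L4]=87
8. P2: load  L4  bus=[BusRd]  L4: P0=I P1=S P2=S P3=S  mem[L4]=87
9. P1: load  L4  bus=[-]  L4: P0=I P1=S P2=S P3=S  mem[L4]=87
10. P0: store L4 := 29  bus=[BusRdX]  L4: P0=M P1=I P2=I P3=I  mem[L4]=87
11. P0: load  L4  bus=[-]  L4: P0=M P1=I P2=I P3=I  mem[L4]=87
12. P3: store L0 := 74  bus=[BusRdX]  L0: P0=I P1=I P2=I P3=M  mem[L0]=50
13. P0: store L0 := 17  bus=[BusRdX,Flush]  L0: P0=M P1=I P2=I P3=I  mem[L0]=74

memory[L2] = 14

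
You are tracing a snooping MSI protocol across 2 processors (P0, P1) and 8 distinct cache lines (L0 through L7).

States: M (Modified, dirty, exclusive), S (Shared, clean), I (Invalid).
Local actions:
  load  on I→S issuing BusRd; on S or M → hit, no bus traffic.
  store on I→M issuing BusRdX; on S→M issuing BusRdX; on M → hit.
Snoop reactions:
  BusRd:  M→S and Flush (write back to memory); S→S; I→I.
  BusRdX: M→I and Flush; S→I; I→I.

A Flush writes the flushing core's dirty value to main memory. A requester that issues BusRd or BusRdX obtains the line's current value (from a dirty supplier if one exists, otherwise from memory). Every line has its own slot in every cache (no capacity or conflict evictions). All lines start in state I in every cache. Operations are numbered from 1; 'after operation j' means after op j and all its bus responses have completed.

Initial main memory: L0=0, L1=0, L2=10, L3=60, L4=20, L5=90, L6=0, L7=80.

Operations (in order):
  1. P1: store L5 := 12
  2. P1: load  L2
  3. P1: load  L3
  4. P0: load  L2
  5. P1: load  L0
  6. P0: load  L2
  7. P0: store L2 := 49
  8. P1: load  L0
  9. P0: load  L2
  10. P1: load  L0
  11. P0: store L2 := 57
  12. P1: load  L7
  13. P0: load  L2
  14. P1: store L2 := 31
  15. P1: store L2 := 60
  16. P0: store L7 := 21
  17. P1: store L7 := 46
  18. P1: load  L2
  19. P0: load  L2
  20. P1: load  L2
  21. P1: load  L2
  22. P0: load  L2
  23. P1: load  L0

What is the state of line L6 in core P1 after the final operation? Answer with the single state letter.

step 1: P1: store L5 := 12  ⟶  IM  (L5)  txn=BusRdX  M[L5]=90
step 2: P1: load  L2  ⟶  IS  (L2)  txn=BusRd  M[L2]=10
step 3: P1: load  L3  ⟶  IS  (L3)  txn=BusRd  M[L3]=60
step 4: P0: load  L2  ⟶  SS  (L2)  txn=BusRd  M[L2]=10
step 5: P1: load  L0  ⟶  IS  (L0)  txn=BusRd  M[L0]=0
step 6: P0: load  L2  ⟶  SS  (L2)  txn=∅  M[L2]=10
step 7: P0: store L2 := 49  ⟶  MI  (L2)  txn=BusRdX  M[L2]=10
step 8: P1: load  L0  ⟶  IS  (L0)  txn=∅  M[L0]=0
step 9: P0: load  L2  ⟶  MI  (L2)  txn=∅  M[L2]=10
step 10: P1: load  L0  ⟶  IS  (L0)  txn=∅  M[L0]=0
step 11: P0: store L2 := 57  ⟶  MI  (L2)  txn=∅  M[L2]=10
step 12: P1: load  L7  ⟶  IS  (L7)  txn=BusRd  M[L7]=80
step 13: P0: load  L2  ⟶  MI  (L2)  txn=∅  M[L2]=10
step 14: P1: store L2 := 31  ⟶  IM  (L2)  txn=BusRdX+Flush  M[L2]=57
step 15: P1: store L2 := 60  ⟶  IM  (L2)  txn=∅  M[L2]=57
step 16: P0: store L7 := 21  ⟶  MI  (L7)  txn=BusRdX  M[L7]=80
step 17: P1: store L7 := 46  ⟶  IM  (L7)  txn=BusRdX+Flush  M[L7]=21
step 18: P1: load  L2  ⟶  IM  (L2)  txn=∅  M[L2]=57
step 19: P0: load  L2  ⟶  SS  (L2)  txn=BusRd+Flush  M[L2]=60
step 20: P1: load  L2  ⟶  SS  (L2)  txn=∅  M[L2]=60
step 21: P1: load  L2  ⟶  SS  (L2)  txn=∅  M[L2]=60
step 22: P0: load  L2  ⟶  SS  (L2)  txn=∅  M[L2]=60
step 23: P1: load  L0  ⟶  IS  (L0)  txn=∅  M[L0]=0

state = I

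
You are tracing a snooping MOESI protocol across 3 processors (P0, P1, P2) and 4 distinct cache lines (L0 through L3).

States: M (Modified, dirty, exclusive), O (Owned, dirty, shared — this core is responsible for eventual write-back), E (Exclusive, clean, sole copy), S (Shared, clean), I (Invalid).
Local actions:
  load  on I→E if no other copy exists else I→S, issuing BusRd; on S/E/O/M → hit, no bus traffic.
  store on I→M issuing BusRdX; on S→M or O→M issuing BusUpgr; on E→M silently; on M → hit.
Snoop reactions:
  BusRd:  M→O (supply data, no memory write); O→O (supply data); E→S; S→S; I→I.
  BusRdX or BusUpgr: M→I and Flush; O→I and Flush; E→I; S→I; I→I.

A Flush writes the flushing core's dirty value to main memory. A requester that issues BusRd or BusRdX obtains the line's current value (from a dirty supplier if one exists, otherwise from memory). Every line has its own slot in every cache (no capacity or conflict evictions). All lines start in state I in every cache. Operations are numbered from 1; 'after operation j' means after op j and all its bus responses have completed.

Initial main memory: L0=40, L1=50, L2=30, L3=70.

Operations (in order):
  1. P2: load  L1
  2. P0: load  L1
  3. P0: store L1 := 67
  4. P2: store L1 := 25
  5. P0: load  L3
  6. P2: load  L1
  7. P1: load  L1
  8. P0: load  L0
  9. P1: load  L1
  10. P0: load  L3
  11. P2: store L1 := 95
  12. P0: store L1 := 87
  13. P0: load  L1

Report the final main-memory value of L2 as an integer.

memory[L2] = 30

[1] P2: load  L1 | P0:I, P1:I, P2:E(50) | bus: BusRd
[2] P0: load  L1 | P0:S(50), P1:I, P2:S(50) | bus: BusRd
[3] P0: store L1 := 67 | P0:M(67), P1:I, P2:I | bus: BusUpgr
[4] P2: store L1 := 25 | P0:I, P1:I, P2:M(25) | bus: BusRdX,Flush
[5] P0: load  L3 | P0:E(70), P1:I, P2:I | bus: BusRd
[6] P2: load  L1 | P0:I, P1:I, P2:M(25) | bus: none
[7] P1: load  L1 | P0:I, P1:S(25), P2:O(25) | bus: BusRd
[8] P0: load  L0 | P0:E(40), P1:I, P2:I | bus: BusRd
[9] P1: load  L1 | P0:I, P1:S(25), P2:O(25) | bus: none
[10] P0: load  L3 | P0:E(70), P1:I, P2:I | bus: none
[11] P2: store L1 := 95 | P0:I, P1:I, P2:M(95) | bus: BusUpgr
[12] P0: store L1 := 87 | P0:M(87), P1:I, P2:I | bus: BusRdX,Flush
[13] P0: load  L1 | P0:M(87), P1:I, P2:I | bus: none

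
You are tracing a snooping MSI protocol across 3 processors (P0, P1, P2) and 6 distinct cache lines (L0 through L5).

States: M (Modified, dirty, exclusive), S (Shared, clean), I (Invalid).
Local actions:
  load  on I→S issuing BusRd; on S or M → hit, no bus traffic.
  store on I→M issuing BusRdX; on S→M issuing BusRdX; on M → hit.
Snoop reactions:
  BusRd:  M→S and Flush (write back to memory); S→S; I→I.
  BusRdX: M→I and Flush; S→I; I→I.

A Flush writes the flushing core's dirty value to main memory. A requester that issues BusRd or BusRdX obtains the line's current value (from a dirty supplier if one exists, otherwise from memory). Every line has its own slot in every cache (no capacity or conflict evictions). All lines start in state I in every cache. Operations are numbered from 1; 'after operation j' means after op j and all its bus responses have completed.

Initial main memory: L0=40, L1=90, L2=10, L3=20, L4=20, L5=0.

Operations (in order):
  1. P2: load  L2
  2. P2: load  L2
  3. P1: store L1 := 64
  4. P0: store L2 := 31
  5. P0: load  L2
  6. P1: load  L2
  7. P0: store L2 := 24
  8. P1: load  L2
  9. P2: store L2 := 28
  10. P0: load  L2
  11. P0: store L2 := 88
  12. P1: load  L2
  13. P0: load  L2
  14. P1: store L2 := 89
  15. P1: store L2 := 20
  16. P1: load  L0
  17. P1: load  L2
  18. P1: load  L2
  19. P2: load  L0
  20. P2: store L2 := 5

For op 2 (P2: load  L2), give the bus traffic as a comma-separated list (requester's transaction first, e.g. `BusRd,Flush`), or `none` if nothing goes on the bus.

1. P2: load  L2  bus=[BusRd]  L2: P0=I P1=I P2=S  mem[L2]=10
2. P2: load  L2  bus=[-]  L2: P0=I P1=I P2=S  mem[L2]=10
3. P1: store L1 := 64  bus=[BusRdX]  L1: P0=I P1=M P2=I  mem[L1]=90
4. P0: store L2 := 31  bus=[BusRdX]  L2: P0=M P1=I P2=I  mem[L2]=10
5. P0: load  L2  bus=[-]  L2: P0=M P1=I P2=I  mem[L2]=10
6. P1: load  L2  bus=[BusRd,Flush]  L2: P0=S P1=S P2=I  mem[L2]=31
7. P0: store L2 := 24  bus=[BusRdX]  L2: P0=M P1=I P2=I  mem[L2]=31
8. P1: load  L2  bus=[BusRd,Flush]  L2: P0=S P1=S P2=I  mem[L2]=24
9. P2: store L2 := 28  bus=[BusRdX]  L2: P0=I P1=I P2=M  mem[L2]=24
10. P0: load  L2  bus=[BusRd,Flush]  L2: P0=S P1=I P2=S  mem[L2]=28
11. P0: store L2 := 88  bus=[BusRdX]  L2: P0=M P1=I P2=I  mem[L2]=28
12. P1: load  L2  bus=[BusRd,Flush]  L2: P0=S P1=S P2=I  mem[L2]=88
13. P0: load  L2  bus=[-]  L2: P0=S P1=S P2=I  mem[L2]=88
14. P1: store L2 := 89  bus=[BusRdX]  L2: P0=I P1=M P2=I  mem[L2]=88
15. P1: store L2 := 20  bus=[-]  L2: P0=I P1=M P2=I  mem[L2]=88
16. P1: load  L0  bus=[BusRd]  L0: P0=I P1=S P2=I  mem[L0]=40
17. P1: load  L2  bus=[-]  L2: P0=I P1=M P2=I  mem[L2]=88
18. P1: load  L2  bus=[-]  L2: P0=I P1=M P2=I  mem[L2]=88
19. P2: load  L0  bus=[BusRd]  L0: P0=I P1=S P2=S  mem[L0]=40
20. P2: store L2 := 5  bus=[BusRdX,Flush]  L2: P0=I P1=I P2=M  mem[L2]=20

bus = none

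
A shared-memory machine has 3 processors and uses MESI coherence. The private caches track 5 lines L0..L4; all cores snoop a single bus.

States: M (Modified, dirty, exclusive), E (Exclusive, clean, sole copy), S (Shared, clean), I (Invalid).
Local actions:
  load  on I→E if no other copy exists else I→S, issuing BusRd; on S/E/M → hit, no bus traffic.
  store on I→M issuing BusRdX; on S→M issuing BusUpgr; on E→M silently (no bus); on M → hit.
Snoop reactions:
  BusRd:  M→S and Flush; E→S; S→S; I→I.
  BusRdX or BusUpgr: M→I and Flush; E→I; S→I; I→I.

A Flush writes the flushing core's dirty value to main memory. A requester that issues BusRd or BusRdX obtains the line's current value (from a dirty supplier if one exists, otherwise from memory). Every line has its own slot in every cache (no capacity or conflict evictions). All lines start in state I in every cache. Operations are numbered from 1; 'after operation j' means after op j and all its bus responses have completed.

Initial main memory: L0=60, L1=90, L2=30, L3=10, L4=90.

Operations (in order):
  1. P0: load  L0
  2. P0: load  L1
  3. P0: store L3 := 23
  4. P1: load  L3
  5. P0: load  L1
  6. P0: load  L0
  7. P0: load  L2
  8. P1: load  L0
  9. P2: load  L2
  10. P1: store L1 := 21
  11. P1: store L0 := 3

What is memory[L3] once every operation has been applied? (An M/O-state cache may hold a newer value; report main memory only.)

[1] P0: load  L0 | P0:E(60), P1:I, P2:I | bus: BusRd
[2] P0: load  L1 | P0:E(90), P1:I, P2:I | bus: BusRd
[3] P0: store L3 := 23 | P0:M(23), P1:I, P2:I | bus: BusRdX
[4] P1: load  L3 | P0:S(23), P1:S(23), P2:I | bus: BusRd,Flush
[5] P0: load  L1 | P0:E(90), P1:I, P2:I | bus: none
[6] P0: load  L0 | P0:E(60), P1:I, P2:I | bus: none
[7] P0: load  L2 | P0:E(30), P1:I, P2:I | bus: BusRd
[8] P1: load  L0 | P0:S(60), P1:S(60), P2:I | bus: BusRd
[9] P2: load  L2 | P0:S(30), P1:I, P2:S(30) | bus: BusRd
[10] P1: store L1 := 21 | P0:I, P1:M(21), P2:I | bus: BusRdX
[11] P1: store L0 := 3 | P0:I, P1:M(3), P2:I | bus: BusUpgr

memory[L3] = 23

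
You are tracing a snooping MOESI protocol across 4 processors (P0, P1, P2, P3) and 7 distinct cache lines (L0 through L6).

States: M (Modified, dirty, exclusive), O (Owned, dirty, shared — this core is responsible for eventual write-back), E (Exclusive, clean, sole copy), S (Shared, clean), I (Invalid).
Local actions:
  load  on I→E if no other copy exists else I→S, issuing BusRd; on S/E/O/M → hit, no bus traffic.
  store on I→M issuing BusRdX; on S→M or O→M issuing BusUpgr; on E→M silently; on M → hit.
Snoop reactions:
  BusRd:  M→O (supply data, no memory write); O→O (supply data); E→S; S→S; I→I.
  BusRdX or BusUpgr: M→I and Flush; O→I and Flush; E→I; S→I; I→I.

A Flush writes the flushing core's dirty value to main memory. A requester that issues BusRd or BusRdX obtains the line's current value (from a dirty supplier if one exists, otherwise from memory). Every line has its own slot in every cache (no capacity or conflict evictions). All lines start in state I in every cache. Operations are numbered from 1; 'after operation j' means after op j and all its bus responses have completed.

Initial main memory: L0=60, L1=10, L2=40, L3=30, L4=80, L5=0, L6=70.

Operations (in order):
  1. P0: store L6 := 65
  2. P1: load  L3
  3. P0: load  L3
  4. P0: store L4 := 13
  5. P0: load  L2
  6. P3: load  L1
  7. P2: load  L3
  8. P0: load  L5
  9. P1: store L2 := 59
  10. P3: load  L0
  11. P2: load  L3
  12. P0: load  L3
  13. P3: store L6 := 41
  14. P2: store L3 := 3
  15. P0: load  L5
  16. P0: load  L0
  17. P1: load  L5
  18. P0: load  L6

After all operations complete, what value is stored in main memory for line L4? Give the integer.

memory[L4] = 80

[1] P0: store L6 := 65 | P0:M(65), P1:I, P2:I, P3:I | bus: BusRdX
[2] P1: load  L3 | P0:I, P1:E(30), P2:I, P3:I | bus: BusRd
[3] P0: load  L3 | P0:S(30), P1:S(30), P2:I, P3:I | bus: BusRd
[4] P0: store L4 := 13 | P0:M(13), P1:I, P2:I, P3:I | bus: BusRdX
[5] P0: load  L2 | P0:E(40), P1:I, P2:I, P3:I | bus: BusRd
[6] P3: load  L1 | P0:I, P1:I, P2:I, P3:E(10) | bus: BusRd
[7] P2: load  L3 | P0:S(30), P1:S(30), P2:S(30), P3:I | bus: BusRd
[8] P0: load  L5 | P0:E(0), P1:I, P2:I, P3:I | bus: BusRd
[9] P1: store L2 := 59 | P0:I, P1:M(59), P2:I, P3:I | bus: BusRdX
[10] P3: load  L0 | P0:I, P1:I, P2:I, P3:E(60) | bus: BusRd
[11] P2: load  L3 | P0:S(30), P1:S(30), P2:S(30), P3:I | bus: none
[12] P0: load  L3 | P0:S(30), P1:S(30), P2:S(30), P3:I | bus: none
[13] P3: store L6 := 41 | P0:I, P1:I, P2:I, P3:M(41) | bus: BusRdX,Flush
[14] P2: store L3 := 3 | P0:I, P1:I, P2:M(3), P3:I | bus: BusUpgr
[15] P0: load  L5 | P0:E(0), P1:I, P2:I, P3:I | bus: none
[16] P0: load  L0 | P0:S(60), P1:I, P2:I, P3:S(60) | bus: BusRd
[17] P1: load  L5 | P0:S(0), P1:S(0), P2:I, P3:I | bus: BusRd
[18] P0: load  L6 | P0:S(41), P1:I, P2:I, P3:O(41) | bus: BusRd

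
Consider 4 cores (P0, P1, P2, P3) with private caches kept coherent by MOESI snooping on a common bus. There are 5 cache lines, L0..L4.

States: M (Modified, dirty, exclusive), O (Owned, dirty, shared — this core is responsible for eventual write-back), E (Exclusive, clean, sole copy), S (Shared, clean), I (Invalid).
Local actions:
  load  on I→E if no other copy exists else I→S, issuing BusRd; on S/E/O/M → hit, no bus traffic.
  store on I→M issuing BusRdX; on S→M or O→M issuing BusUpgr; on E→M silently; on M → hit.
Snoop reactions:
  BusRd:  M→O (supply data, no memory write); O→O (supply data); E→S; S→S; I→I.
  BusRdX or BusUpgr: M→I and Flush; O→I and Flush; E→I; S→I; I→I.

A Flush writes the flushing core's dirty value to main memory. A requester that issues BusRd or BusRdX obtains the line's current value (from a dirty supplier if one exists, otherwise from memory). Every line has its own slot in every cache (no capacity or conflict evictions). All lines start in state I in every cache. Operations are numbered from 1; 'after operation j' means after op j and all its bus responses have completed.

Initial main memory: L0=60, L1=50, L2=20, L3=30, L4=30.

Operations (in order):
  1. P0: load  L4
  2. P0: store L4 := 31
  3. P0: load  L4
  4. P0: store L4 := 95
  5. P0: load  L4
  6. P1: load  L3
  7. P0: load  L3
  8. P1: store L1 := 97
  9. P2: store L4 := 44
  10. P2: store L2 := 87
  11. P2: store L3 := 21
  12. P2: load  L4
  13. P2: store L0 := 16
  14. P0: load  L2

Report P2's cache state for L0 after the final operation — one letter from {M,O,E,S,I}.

state = M

  op1 P0: load  L4 → E/I/I/I on L4; bus BusRd; mem=30
  op2 P0: store L4 := 31 → M/I/I/I on L4; bus (none); mem=30
  op3 P0: load  L4 → M/I/I/I on L4; bus (none); mem=30
  op4 P0: store L4 := 95 → M/I/I/I on L4; bus (none); mem=30
  op5 P0: load  L4 → M/I/I/I on L4; bus (none); mem=30
  op6 P1: load  L3 → I/E/I/I on L3; bus BusRd; mem=30
  op7 P0: load  L3 → S/S/I/I on L3; bus BusRd; mem=30
  op8 P1: store L1 := 97 → I/M/I/I on L1; bus BusRdX; mem=50
  op9 P2: store L4 := 44 → I/I/M/I on L4; bus BusRdX Flush; mem=95
  op10 P2: store L2 := 87 → I/I/M/I on L2; bus BusRdX; mem=20
  op11 P2: store L3 := 21 → I/I/M/I on L3; bus BusRdX; mem=30
  op12 P2: load  L4 → I/I/M/I on L4; bus (none); mem=95
  op13 P2: store L0 := 16 → I/I/M/I on L0; bus BusRdX; mem=60
  op14 P0: load  L2 → S/I/O/I on L2; bus BusRd; mem=20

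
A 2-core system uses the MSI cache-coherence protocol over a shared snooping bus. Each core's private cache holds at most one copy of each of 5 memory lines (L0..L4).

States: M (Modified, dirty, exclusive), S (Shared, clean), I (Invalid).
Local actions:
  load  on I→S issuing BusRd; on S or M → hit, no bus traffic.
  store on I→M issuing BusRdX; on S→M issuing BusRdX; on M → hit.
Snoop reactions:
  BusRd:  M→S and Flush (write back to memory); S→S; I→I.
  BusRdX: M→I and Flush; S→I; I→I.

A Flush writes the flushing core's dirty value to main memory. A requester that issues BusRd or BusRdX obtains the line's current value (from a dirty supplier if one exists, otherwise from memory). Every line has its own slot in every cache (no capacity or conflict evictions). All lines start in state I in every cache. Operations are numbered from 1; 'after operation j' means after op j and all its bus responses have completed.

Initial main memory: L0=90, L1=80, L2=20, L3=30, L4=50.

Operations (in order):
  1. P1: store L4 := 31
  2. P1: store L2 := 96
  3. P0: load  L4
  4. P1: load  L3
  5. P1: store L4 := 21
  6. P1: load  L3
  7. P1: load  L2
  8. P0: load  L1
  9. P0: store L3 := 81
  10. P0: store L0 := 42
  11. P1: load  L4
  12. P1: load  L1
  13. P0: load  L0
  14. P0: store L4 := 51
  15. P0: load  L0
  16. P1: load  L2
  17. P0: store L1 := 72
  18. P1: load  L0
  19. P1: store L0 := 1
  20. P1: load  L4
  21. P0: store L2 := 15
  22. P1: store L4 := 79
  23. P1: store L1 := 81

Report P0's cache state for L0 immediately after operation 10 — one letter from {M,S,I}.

  op1 P1: store L4 := 31 → I/M on L4; bus BusRdX; mem=50
  op2 P1: store L2 := 96 → I/M on L2; bus BusRdX; mem=20
  op3 P0: load  L4 → S/S on L4; bus BusRd Flush; mem=31
  op4 P1: load  L3 → I/S on L3; bus BusRd; mem=30
  op5 P1: store L4 := 21 → I/M on L4; bus BusRdX; mem=31
  op6 P1: load  L3 → I/S on L3; bus (none); mem=30
  op7 P1: load  L2 → I/M on L2; bus (none); mem=20
  op8 P0: load  L1 → S/I on L1; bus BusRd; mem=80
  op9 P0: store L3 := 81 → M/I on L3; bus BusRdX; mem=30
  op10 P0: store L0 := 42 → M/I on L0; bus BusRdX; mem=90
  op11 P1: load  L4 → I/M on L4; bus (none); mem=31
  op12 P1: load  L1 → S/S on L1; bus BusRd; mem=80
  op13 P0: load  L0 → M/I on L0; bus (none); mem=90
  op14 P0: store L4 := 51 → M/I on L4; bus BusRdX Flush; mem=21
  op15 P0: load  L0 → M/I on L0; bus (none); mem=90
  op16 P1: load  L2 → I/M on L2; bus (none); mem=20
  op17 P0: store L1 := 72 → M/I on L1; bus BusRdX; mem=80
  op18 P1: load  L0 → S/S on L0; bus BusRd Flush; mem=42
  op19 P1: store L0 := 1 → I/M on L0; bus BusRdX; mem=42
  op20 P1: load  L4 → S/S on L4; bus BusRd Flush; mem=51
  op21 P0: store L2 := 15 → M/I on L2; bus BusRdX Flush; mem=96
  op22 P1: store L4 := 79 → I/M on L4; bus BusRdX; mem=51
  op23 P1: store L1 := 81 → I/M on L1; bus BusRdX Flush; mem=72

state = M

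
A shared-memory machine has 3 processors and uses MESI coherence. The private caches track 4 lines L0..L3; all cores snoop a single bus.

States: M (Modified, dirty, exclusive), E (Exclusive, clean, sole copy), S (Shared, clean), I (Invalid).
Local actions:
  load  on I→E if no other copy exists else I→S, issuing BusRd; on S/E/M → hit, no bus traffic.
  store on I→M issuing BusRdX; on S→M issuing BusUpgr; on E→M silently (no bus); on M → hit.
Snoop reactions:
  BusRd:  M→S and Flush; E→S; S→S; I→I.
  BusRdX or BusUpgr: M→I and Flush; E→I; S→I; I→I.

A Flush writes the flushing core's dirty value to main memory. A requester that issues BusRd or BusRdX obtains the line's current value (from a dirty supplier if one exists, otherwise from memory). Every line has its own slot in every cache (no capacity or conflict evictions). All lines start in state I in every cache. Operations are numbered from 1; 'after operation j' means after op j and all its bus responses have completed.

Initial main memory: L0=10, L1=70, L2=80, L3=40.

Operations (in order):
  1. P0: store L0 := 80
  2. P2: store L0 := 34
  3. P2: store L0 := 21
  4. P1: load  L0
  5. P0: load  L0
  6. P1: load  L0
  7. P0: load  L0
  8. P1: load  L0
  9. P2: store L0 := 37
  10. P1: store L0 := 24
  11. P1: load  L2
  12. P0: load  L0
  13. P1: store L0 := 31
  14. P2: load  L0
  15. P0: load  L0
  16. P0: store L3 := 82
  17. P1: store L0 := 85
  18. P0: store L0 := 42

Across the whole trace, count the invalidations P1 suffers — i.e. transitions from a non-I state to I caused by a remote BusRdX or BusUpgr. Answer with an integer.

step 1: P0: store L0 := 80  ⟶  MII  (L0)  txn=BusRdX  M[L0]=10
step 2: P2: store L0 := 34  ⟶  IIM  (L0)  txn=BusRdX+Flush  M[L0]=80
step 3: P2: store L0 := 21  ⟶  IIM  (L0)  txn=∅  M[L0]=80
step 4: P1: load  L0  ⟶  ISS  (L0)  txn=BusRd+Flush  M[L0]=21
step 5: P0: load  L0  ⟶  SSS  (L0)  txn=BusRd  M[L0]=21
step 6: P1: load  L0  ⟶  SSS  (L0)  txn=∅  M[L0]=21
step 7: P0: load  L0  ⟶  SSS  (L0)  txn=∅  M[L0]=21
step 8: P1: load  L0  ⟶  SSS  (L0)  txn=∅  M[L0]=21
step 9: P2: store L0 := 37  ⟶  IIM  (L0)  txn=BusUpgr  M[L0]=21
step 10: P1: store L0 := 24  ⟶  IMI  (L0)  txn=BusRdX+Flush  M[L0]=37
step 11: P1: load  L2  ⟶  IEI  (L2)  txn=BusRd  M[L2]=80
step 12: P0: load  L0  ⟶  SSI  (L0)  txn=BusRd+Flush  M[L0]=24
step 13: P1: store L0 := 31  ⟶  IMI  (L0)  txn=BusUpgr  M[L0]=24
step 14: P2: load  L0  ⟶  ISS  (L0)  txn=BusRd+Flush  M[L0]=31
step 15: P0: load  L0  ⟶  SSS  (L0)  txn=BusRd  M[L0]=31
step 16: P0: store L3 := 82  ⟶  MII  (L3)  txn=BusRdX  M[L3]=40
step 17: P1: store L0 := 85  ⟶  IMI  (L0)  txn=BusUpgr  M[L0]=31
step 18: P0: store L0 := 42  ⟶  MII  (L0)  txn=BusRdX+Flush  M[L0]=85

invalidations = 2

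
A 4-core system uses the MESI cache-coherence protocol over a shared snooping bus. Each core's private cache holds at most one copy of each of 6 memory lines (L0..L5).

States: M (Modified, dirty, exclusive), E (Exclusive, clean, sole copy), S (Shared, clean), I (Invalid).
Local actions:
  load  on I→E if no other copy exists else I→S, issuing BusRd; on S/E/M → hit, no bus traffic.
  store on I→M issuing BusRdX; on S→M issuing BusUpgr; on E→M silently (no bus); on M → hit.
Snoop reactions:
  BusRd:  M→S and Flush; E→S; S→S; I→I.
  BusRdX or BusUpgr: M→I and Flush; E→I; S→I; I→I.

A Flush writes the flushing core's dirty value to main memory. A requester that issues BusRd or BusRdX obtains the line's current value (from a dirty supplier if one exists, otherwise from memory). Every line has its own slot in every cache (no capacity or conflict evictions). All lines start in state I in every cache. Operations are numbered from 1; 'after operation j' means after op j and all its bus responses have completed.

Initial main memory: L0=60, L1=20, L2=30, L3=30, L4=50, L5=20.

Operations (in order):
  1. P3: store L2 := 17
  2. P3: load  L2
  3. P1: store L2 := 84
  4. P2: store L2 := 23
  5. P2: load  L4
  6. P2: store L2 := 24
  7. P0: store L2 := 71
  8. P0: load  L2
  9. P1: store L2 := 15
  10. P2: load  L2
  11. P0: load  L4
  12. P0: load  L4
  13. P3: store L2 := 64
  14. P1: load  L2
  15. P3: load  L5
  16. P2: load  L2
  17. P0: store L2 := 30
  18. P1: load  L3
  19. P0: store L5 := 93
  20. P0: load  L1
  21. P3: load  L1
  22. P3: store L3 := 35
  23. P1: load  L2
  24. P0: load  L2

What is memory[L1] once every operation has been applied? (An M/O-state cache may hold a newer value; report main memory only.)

memory[L1] = 20

  op1 P3: store L2 := 17 → I/I/I/M on L2; bus BusRdX; mem=30
  op2 P3: load  L2 → I/I/I/M on L2; bus (none); mem=30
  op3 P1: store L2 := 84 → I/M/I/I on L2; bus BusRdX Flush; mem=17
  op4 P2: store L2 := 23 → I/I/M/I on L2; bus BusRdX Flush; mem=84
  op5 P2: load  L4 → I/I/E/I on L4; bus BusRd; mem=50
  op6 P2: store L2 := 24 → I/I/M/I on L2; bus (none); mem=84
  op7 P0: store L2 := 71 → M/I/I/I on L2; bus BusRdX Flush; mem=24
  op8 P0: load  L2 → M/I/I/I on L2; bus (none); mem=24
  op9 P1: store L2 := 15 → I/M/I/I on L2; bus BusRdX Flush; mem=71
  op10 P2: load  L2 → I/S/S/I on L2; bus BusRd Flush; mem=15
  op11 P0: load  L4 → S/I/S/I on L4; bus BusRd; mem=50
  op12 P0: load  L4 → S/I/S/I on L4; bus (none); mem=50
  op13 P3: store L2 := 64 → I/I/I/M on L2; bus BusRdX; mem=15
  op14 P1: load  L2 → I/S/I/S on L2; bus BusRd Flush; mem=64
  op15 P3: load  L5 → I/I/I/E on L5; bus BusRd; mem=20
  op16 P2: load  L2 → I/S/S/S on L2; bus BusRd; mem=64
  op17 P0: store L2 := 30 → M/I/I/I on L2; bus BusRdX; mem=64
  op18 P1: load  L3 → I/E/I/I on L3; bus BusRd; mem=30
  op19 P0: store L5 := 93 → M/I/I/I on L5; bus BusRdX; mem=20
  op20 P0: load  L1 → E/I/I/I on L1; bus BusRd; mem=20
  op21 P3: load  L1 → S/I/I/S on L1; bus BusRd; mem=20
  op22 P3: store L3 := 35 → I/I/I/M on L3; bus BusRdX; mem=30
  op23 P1: load  L2 → S/S/I/I on L2; bus BusRd Flush; mem=30
  op24 P0: load  L2 → S/S/I/I on L2; bus (none); mem=30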